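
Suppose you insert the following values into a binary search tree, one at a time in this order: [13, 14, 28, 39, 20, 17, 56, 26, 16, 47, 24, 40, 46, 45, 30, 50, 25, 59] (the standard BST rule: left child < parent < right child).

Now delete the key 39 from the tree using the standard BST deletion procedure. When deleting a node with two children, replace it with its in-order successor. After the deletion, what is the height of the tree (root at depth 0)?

7

13: root
14: right child of 13 (depth 1)
28: right child of 14 (depth 2)
39: right child of 28 (depth 3)
20: left child of 28 (depth 3)
17: left child of 20 (depth 4)
56: right child of 39 (depth 4)
26: right child of 20 (depth 4)
16: left child of 17 (depth 5)
47: left child of 56 (depth 5)
24: left child of 26 (depth 5)
40: left child of 47 (depth 6)
46: right child of 40 (depth 7)
45: left child of 46 (depth 8)
30: left child of 39 (depth 4)
50: right child of 47 (depth 6)
25: right child of 24 (depth 6)
59: right child of 56 (depth 5)

Delete 39 (two children — replace with in-order successor).
After deletion, deepest node is 45 at depth 7.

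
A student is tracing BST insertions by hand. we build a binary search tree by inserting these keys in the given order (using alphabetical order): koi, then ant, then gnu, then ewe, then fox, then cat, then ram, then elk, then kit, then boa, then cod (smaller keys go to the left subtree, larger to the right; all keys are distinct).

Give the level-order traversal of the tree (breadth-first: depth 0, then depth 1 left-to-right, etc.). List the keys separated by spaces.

Insert koi: tree is empty, so koi becomes the root.
Insert ant: ant < koi → go left. Place as left child of koi.
Insert gnu: gnu < koi → go left; gnu > ant → go right. Place as right child of ant.
Insert ewe: ewe < koi → go left; ewe > ant → go right; ewe < gnu → go left. Place as left child of gnu.
Insert fox: fox < koi → go left; fox > ant → go right; fox < gnu → go left; fox > ewe → go right. Place as right child of ewe.
Insert cat: cat < koi → go left; cat > ant → go right; cat < gnu → go left; cat < ewe → go left. Place as left child of ewe.
Insert ram: ram > koi → go right. Place as right child of koi.
Insert elk: elk < koi → go left; elk > ant → go right; elk < gnu → go left; elk < ewe → go left; elk > cat → go right. Place as right child of cat.
Insert kit: kit < koi → go left; kit > ant → go right; kit > gnu → go right. Place as right child of gnu.
Insert boa: boa < koi → go left; boa > ant → go right; boa < gnu → go left; boa < ewe → go left; boa < cat → go left. Place as left child of cat.
Insert cod: cod < koi → go left; cod > ant → go right; cod < gnu → go left; cod < ewe → go left; cod > cat → go right; cod < elk → go left. Place as left child of elk.

koi ant ram gnu ewe kit cat fox boa elk cod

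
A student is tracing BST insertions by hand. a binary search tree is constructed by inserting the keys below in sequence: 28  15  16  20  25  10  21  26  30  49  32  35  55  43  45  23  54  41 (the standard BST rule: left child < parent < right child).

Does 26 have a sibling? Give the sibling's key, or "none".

21

28: root
15: left child of 28 (depth 1)
16: right child of 15 (depth 2)
20: right child of 16 (depth 3)
25: right child of 20 (depth 4)
10: left child of 15 (depth 2)
21: left child of 25 (depth 5)
26: right child of 25 (depth 5)
30: right child of 28 (depth 1)
49: right child of 30 (depth 2)
32: left child of 49 (depth 3)
35: right child of 32 (depth 4)
55: right child of 49 (depth 3)
43: right child of 35 (depth 5)
45: right child of 43 (depth 6)
23: right child of 21 (depth 6)
54: left child of 55 (depth 4)
41: left child of 43 (depth 6)

26's parent is 25; the other child of 25 is 21.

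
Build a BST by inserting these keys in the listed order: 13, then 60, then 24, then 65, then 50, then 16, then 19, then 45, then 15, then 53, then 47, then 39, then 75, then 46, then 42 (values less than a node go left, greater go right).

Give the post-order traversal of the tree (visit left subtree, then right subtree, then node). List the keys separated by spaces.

15 19 16 42 39 46 47 45 53 50 24 75 65 60 13

13: root
60: right child of 13 (depth 1)
24: left child of 60 (depth 2)
65: right child of 60 (depth 2)
50: right child of 24 (depth 3)
16: left child of 24 (depth 3)
19: right child of 16 (depth 4)
45: left child of 50 (depth 4)
15: left child of 16 (depth 4)
53: right child of 50 (depth 4)
47: right child of 45 (depth 5)
39: left child of 45 (depth 5)
75: right child of 65 (depth 3)
46: left child of 47 (depth 6)
42: right child of 39 (depth 6)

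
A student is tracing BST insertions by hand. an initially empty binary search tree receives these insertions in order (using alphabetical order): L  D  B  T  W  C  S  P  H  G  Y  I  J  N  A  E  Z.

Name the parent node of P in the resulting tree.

Resulting structure (node: left, right):
  L: L=D, R=T
  D: L=B, R=H
  B: L=A, R=C
  T: L=S, R=W
  W: L=–, R=Y
  C: L=–, R=–
  S: L=P, R=–
  P: L=N, R=–
  H: L=G, R=I
  G: L=E, R=–
  Y: L=–, R=Z
  I: L=–, R=J
  J: L=–, R=–
  N: L=–, R=–
  A: L=–, R=–
  E: L=–, R=–
  Z: L=–, R=–

S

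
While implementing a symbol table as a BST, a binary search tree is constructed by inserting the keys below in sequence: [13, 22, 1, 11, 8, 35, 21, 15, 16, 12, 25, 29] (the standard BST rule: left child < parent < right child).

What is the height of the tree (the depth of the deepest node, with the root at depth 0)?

4

Insert 13: tree is empty, so 13 becomes the root.
Insert 22: 22 > 13 → go right. Place as right child of 13.
Insert 1: 1 < 13 → go left. Place as left child of 13.
Insert 11: 11 < 13 → go left; 11 > 1 → go right. Place as right child of 1.
Insert 8: 8 < 13 → go left; 8 > 1 → go right; 8 < 11 → go left. Place as left child of 11.
Insert 35: 35 > 13 → go right; 35 > 22 → go right. Place as right child of 22.
Insert 21: 21 > 13 → go right; 21 < 22 → go left. Place as left child of 22.
Insert 15: 15 > 13 → go right; 15 < 22 → go left; 15 < 21 → go left. Place as left child of 21.
Insert 16: 16 > 13 → go right; 16 < 22 → go left; 16 < 21 → go left; 16 > 15 → go right. Place as right child of 15.
Insert 12: 12 < 13 → go left; 12 > 1 → go right; 12 > 11 → go right. Place as right child of 11.
Insert 25: 25 > 13 → go right; 25 > 22 → go right; 25 < 35 → go left. Place as left child of 35.
Insert 29: 29 > 13 → go right; 29 > 22 → go right; 29 < 35 → go left; 29 > 25 → go right. Place as right child of 25.

The deepest node is 16 at depth 4.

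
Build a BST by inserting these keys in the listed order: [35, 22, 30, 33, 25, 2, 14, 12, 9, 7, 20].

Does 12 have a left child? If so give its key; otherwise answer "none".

35: root
22: left child of 35 (depth 1)
30: right child of 22 (depth 2)
33: right child of 30 (depth 3)
25: left child of 30 (depth 3)
2: left child of 22 (depth 2)
14: right child of 2 (depth 3)
12: left child of 14 (depth 4)
9: left child of 12 (depth 5)
7: left child of 9 (depth 6)
20: right child of 14 (depth 4)

9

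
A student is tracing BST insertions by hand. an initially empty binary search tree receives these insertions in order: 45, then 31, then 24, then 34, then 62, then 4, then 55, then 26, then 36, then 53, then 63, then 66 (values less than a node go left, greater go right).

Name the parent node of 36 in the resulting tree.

Insert 45: tree is empty, so 45 becomes the root.
Insert 31: 31 < 45 → go left. Place as left child of 45.
Insert 24: 24 < 45 → go left; 24 < 31 → go left. Place as left child of 31.
Insert 34: 34 < 45 → go left; 34 > 31 → go right. Place as right child of 31.
Insert 62: 62 > 45 → go right. Place as right child of 45.
Insert 4: 4 < 45 → go left; 4 < 31 → go left; 4 < 24 → go left. Place as left child of 24.
Insert 55: 55 > 45 → go right; 55 < 62 → go left. Place as left child of 62.
Insert 26: 26 < 45 → go left; 26 < 31 → go left; 26 > 24 → go right. Place as right child of 24.
Insert 36: 36 < 45 → go left; 36 > 31 → go right; 36 > 34 → go right. Place as right child of 34.
Insert 53: 53 > 45 → go right; 53 < 62 → go left; 53 < 55 → go left. Place as left child of 55.
Insert 63: 63 > 45 → go right; 63 > 62 → go right. Place as right child of 62.
Insert 66: 66 > 45 → go right; 66 > 62 → go right; 66 > 63 → go right. Place as right child of 63.

34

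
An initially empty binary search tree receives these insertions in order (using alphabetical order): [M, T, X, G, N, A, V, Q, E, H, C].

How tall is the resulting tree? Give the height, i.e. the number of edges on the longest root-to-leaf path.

4

Resulting structure (node: left, right):
  M: L=G, R=T
  T: L=N, R=X
  X: L=V, R=–
  G: L=A, R=H
  N: L=–, R=Q
  A: L=–, R=E
  V: L=–, R=–
  Q: L=–, R=–
  E: L=C, R=–
  H: L=–, R=–
  C: L=–, R=–

The deepest node is C at depth 4.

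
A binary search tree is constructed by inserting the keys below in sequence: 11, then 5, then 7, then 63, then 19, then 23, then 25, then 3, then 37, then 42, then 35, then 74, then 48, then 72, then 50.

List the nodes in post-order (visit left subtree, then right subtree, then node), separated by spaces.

Insert 11: tree is empty, so 11 becomes the root.
Insert 5: 5 < 11 → go left. Place as left child of 11.
Insert 7: 7 < 11 → go left; 7 > 5 → go right. Place as right child of 5.
Insert 63: 63 > 11 → go right. Place as right child of 11.
Insert 19: 19 > 11 → go right; 19 < 63 → go left. Place as left child of 63.
Insert 23: 23 > 11 → go right; 23 < 63 → go left; 23 > 19 → go right. Place as right child of 19.
Insert 25: 25 > 11 → go right; 25 < 63 → go left; 25 > 19 → go right; 25 > 23 → go right. Place as right child of 23.
Insert 3: 3 < 11 → go left; 3 < 5 → go left. Place as left child of 5.
Insert 37: 37 > 11 → go right; 37 < 63 → go left; 37 > 19 → go right; 37 > 23 → go right; 37 > 25 → go right. Place as right child of 25.
Insert 42: 42 > 11 → go right; 42 < 63 → go left; 42 > 19 → go right; 42 > 23 → go right; 42 > 25 → go right; 42 > 37 → go right. Place as right child of 37.
Insert 35: 35 > 11 → go right; 35 < 63 → go left; 35 > 19 → go right; 35 > 23 → go right; 35 > 25 → go right; 35 < 37 → go left. Place as left child of 37.
Insert 74: 74 > 11 → go right; 74 > 63 → go right. Place as right child of 63.
Insert 48: 48 > 11 → go right; 48 < 63 → go left; 48 > 19 → go right; 48 > 23 → go right; 48 > 25 → go right; 48 > 37 → go right; 48 > 42 → go right. Place as right child of 42.
Insert 72: 72 > 11 → go right; 72 > 63 → go right; 72 < 74 → go left. Place as left child of 74.
Insert 50: 50 > 11 → go right; 50 < 63 → go left; 50 > 19 → go right; 50 > 23 → go right; 50 > 25 → go right; 50 > 37 → go right; 50 > 42 → go right; 50 > 48 → go right. Place as right child of 48.

3 7 5 35 50 48 42 37 25 23 19 72 74 63 11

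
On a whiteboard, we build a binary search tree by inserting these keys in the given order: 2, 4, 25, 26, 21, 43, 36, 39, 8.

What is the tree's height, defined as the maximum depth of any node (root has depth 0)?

Resulting structure (node: left, right):
  2: L=–, R=4
  4: L=–, R=25
  25: L=21, R=26
  26: L=–, R=43
  21: L=8, R=–
  43: L=36, R=–
  36: L=–, R=39
  39: L=–, R=–
  8: L=–, R=–

The deepest node is 39 at depth 6.

6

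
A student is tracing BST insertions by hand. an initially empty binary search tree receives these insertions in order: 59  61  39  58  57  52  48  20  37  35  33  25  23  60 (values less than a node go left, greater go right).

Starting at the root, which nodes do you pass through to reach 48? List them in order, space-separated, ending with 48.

59 39 58 57 52 48

Insert 59: tree is empty, so 59 becomes the root.
Insert 61: 61 > 59 → go right. Place as right child of 59.
Insert 39: 39 < 59 → go left. Place as left child of 59.
Insert 58: 58 < 59 → go left; 58 > 39 → go right. Place as right child of 39.
Insert 57: 57 < 59 → go left; 57 > 39 → go right; 57 < 58 → go left. Place as left child of 58.
Insert 52: 52 < 59 → go left; 52 > 39 → go right; 52 < 58 → go left; 52 < 57 → go left. Place as left child of 57.
Insert 48: 48 < 59 → go left; 48 > 39 → go right; 48 < 58 → go left; 48 < 57 → go left; 48 < 52 → go left. Place as left child of 52.
Insert 20: 20 < 59 → go left; 20 < 39 → go left. Place as left child of 39.
Insert 37: 37 < 59 → go left; 37 < 39 → go left; 37 > 20 → go right. Place as right child of 20.
Insert 35: 35 < 59 → go left; 35 < 39 → go left; 35 > 20 → go right; 35 < 37 → go left. Place as left child of 37.
Insert 33: 33 < 59 → go left; 33 < 39 → go left; 33 > 20 → go right; 33 < 37 → go left; 33 < 35 → go left. Place as left child of 35.
Insert 25: 25 < 59 → go left; 25 < 39 → go left; 25 > 20 → go right; 25 < 37 → go left; 25 < 35 → go left; 25 < 33 → go left. Place as left child of 33.
Insert 23: 23 < 59 → go left; 23 < 39 → go left; 23 > 20 → go right; 23 < 37 → go left; 23 < 35 → go left; 23 < 33 → go left; 23 < 25 → go left. Place as left child of 25.
Insert 60: 60 > 59 → go right; 60 < 61 → go left. Place as left child of 61.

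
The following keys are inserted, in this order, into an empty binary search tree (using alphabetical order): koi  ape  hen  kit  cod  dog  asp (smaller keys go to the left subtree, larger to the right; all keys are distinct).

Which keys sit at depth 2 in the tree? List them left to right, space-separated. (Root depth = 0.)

hen

koi: root
ape: left child of koi (depth 1)
hen: right child of ape (depth 2)
kit: right child of hen (depth 3)
cod: left child of hen (depth 3)
dog: right child of cod (depth 4)
asp: left child of cod (depth 4)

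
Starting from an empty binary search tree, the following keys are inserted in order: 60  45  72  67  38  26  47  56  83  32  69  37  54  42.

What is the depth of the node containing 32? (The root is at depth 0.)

4

Insert 60: tree is empty, so 60 becomes the root.
Insert 45: 45 < 60 → go left. Place as left child of 60.
Insert 72: 72 > 60 → go right. Place as right child of 60.
Insert 67: 67 > 60 → go right; 67 < 72 → go left. Place as left child of 72.
Insert 38: 38 < 60 → go left; 38 < 45 → go left. Place as left child of 45.
Insert 26: 26 < 60 → go left; 26 < 45 → go left; 26 < 38 → go left. Place as left child of 38.
Insert 47: 47 < 60 → go left; 47 > 45 → go right. Place as right child of 45.
Insert 56: 56 < 60 → go left; 56 > 45 → go right; 56 > 47 → go right. Place as right child of 47.
Insert 83: 83 > 60 → go right; 83 > 72 → go right. Place as right child of 72.
Insert 32: 32 < 60 → go left; 32 < 45 → go left; 32 < 38 → go left; 32 > 26 → go right. Place as right child of 26.
Insert 69: 69 > 60 → go right; 69 < 72 → go left; 69 > 67 → go right. Place as right child of 67.
Insert 37: 37 < 60 → go left; 37 < 45 → go left; 37 < 38 → go left; 37 > 26 → go right; 37 > 32 → go right. Place as right child of 32.
Insert 54: 54 < 60 → go left; 54 > 45 → go right; 54 > 47 → go right; 54 < 56 → go left. Place as left child of 56.
Insert 42: 42 < 60 → go left; 42 < 45 → go left; 42 > 38 → go right. Place as right child of 38.

Path to 32: 60 → 45 → 38 → 26 → 32, which is 4 edges.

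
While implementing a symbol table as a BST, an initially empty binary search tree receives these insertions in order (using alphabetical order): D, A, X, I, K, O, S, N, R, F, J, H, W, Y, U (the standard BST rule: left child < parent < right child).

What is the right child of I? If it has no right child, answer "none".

Insert D: tree is empty, so D becomes the root.
Insert A: A < D → go left. Place as left child of D.
Insert X: X > D → go right. Place as right child of D.
Insert I: I > D → go right; I < X → go left. Place as left child of X.
Insert K: K > D → go right; K < X → go left; K > I → go right. Place as right child of I.
Insert O: O > D → go right; O < X → go left; O > I → go right; O > K → go right. Place as right child of K.
Insert S: S > D → go right; S < X → go left; S > I → go right; S > K → go right; S > O → go right. Place as right child of O.
Insert N: N > D → go right; N < X → go left; N > I → go right; N > K → go right; N < O → go left. Place as left child of O.
Insert R: R > D → go right; R < X → go left; R > I → go right; R > K → go right; R > O → go right; R < S → go left. Place as left child of S.
Insert F: F > D → go right; F < X → go left; F < I → go left. Place as left child of I.
Insert J: J > D → go right; J < X → go left; J > I → go right; J < K → go left. Place as left child of K.
Insert H: H > D → go right; H < X → go left; H < I → go left; H > F → go right. Place as right child of F.
Insert W: W > D → go right; W < X → go left; W > I → go right; W > K → go right; W > O → go right; W > S → go right. Place as right child of S.
Insert Y: Y > D → go right; Y > X → go right. Place as right child of X.
Insert U: U > D → go right; U < X → go left; U > I → go right; U > K → go right; U > O → go right; U > S → go right; U < W → go left. Place as left child of W.

K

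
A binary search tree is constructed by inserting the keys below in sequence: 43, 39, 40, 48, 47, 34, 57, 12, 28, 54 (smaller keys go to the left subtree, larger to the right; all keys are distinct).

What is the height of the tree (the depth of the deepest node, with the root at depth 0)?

4

43: root
39: left child of 43 (depth 1)
40: right child of 39 (depth 2)
48: right child of 43 (depth 1)
47: left child of 48 (depth 2)
34: left child of 39 (depth 2)
57: right child of 48 (depth 2)
12: left child of 34 (depth 3)
28: right child of 12 (depth 4)
54: left child of 57 (depth 3)

The deepest node is 28 at depth 4.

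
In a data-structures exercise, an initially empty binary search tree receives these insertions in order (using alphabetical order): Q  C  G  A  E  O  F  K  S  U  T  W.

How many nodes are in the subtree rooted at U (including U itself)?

Insert Q: tree is empty, so Q becomes the root.
Insert C: C < Q → go left. Place as left child of Q.
Insert G: G < Q → go left; G > C → go right. Place as right child of C.
Insert A: A < Q → go left; A < C → go left. Place as left child of C.
Insert E: E < Q → go left; E > C → go right; E < G → go left. Place as left child of G.
Insert O: O < Q → go left; O > C → go right; O > G → go right. Place as right child of G.
Insert F: F < Q → go left; F > C → go right; F < G → go left; F > E → go right. Place as right child of E.
Insert K: K < Q → go left; K > C → go right; K > G → go right; K < O → go left. Place as left child of O.
Insert S: S > Q → go right. Place as right child of Q.
Insert U: U > Q → go right; U > S → go right. Place as right child of S.
Insert T: T > Q → go right; T > S → go right; T < U → go left. Place as left child of U.
Insert W: W > Q → go right; W > S → go right; W > U → go right. Place as right child of U.

Subtree rooted at U contains: U, T, W — 3 nodes.

3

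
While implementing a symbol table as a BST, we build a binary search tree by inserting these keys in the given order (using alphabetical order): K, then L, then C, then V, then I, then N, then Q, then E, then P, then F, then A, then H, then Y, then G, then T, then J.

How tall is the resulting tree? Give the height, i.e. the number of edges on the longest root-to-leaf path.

Insert K: tree is empty, so K becomes the root.
Insert L: L > K → go right. Place as right child of K.
Insert C: C < K → go left. Place as left child of K.
Insert V: V > K → go right; V > L → go right. Place as right child of L.
Insert I: I < K → go left; I > C → go right. Place as right child of C.
Insert N: N > K → go right; N > L → go right; N < V → go left. Place as left child of V.
Insert Q: Q > K → go right; Q > L → go right; Q < V → go left; Q > N → go right. Place as right child of N.
Insert E: E < K → go left; E > C → go right; E < I → go left. Place as left child of I.
Insert P: P > K → go right; P > L → go right; P < V → go left; P > N → go right; P < Q → go left. Place as left child of Q.
Insert F: F < K → go left; F > C → go right; F < I → go left; F > E → go right. Place as right child of E.
Insert A: A < K → go left; A < C → go left. Place as left child of C.
Insert H: H < K → go left; H > C → go right; H < I → go left; H > E → go right; H > F → go right. Place as right child of F.
Insert Y: Y > K → go right; Y > L → go right; Y > V → go right. Place as right child of V.
Insert G: G < K → go left; G > C → go right; G < I → go left; G > E → go right; G > F → go right; G < H → go left. Place as left child of H.
Insert T: T > K → go right; T > L → go right; T < V → go left; T > N → go right; T > Q → go right. Place as right child of Q.
Insert J: J < K → go left; J > C → go right; J > I → go right. Place as right child of I.

The deepest node is G at depth 6.

6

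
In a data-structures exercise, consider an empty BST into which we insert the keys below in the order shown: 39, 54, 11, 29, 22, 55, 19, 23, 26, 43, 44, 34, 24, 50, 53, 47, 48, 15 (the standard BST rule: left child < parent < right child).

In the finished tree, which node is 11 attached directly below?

39

39: root
54: right child of 39 (depth 1)
11: left child of 39 (depth 1)
29: right child of 11 (depth 2)
22: left child of 29 (depth 3)
55: right child of 54 (depth 2)
19: left child of 22 (depth 4)
23: right child of 22 (depth 4)
26: right child of 23 (depth 5)
43: left child of 54 (depth 2)
44: right child of 43 (depth 3)
34: right child of 29 (depth 3)
24: left child of 26 (depth 6)
50: right child of 44 (depth 4)
53: right child of 50 (depth 5)
47: left child of 50 (depth 5)
48: right child of 47 (depth 6)
15: left child of 19 (depth 5)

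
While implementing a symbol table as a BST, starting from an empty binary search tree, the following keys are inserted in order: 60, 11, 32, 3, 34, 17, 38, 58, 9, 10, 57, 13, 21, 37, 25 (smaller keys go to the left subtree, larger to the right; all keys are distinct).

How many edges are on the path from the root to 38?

4

Insert 60: tree is empty, so 60 becomes the root.
Insert 11: 11 < 60 → go left. Place as left child of 60.
Insert 32: 32 < 60 → go left; 32 > 11 → go right. Place as right child of 11.
Insert 3: 3 < 60 → go left; 3 < 11 → go left. Place as left child of 11.
Insert 34: 34 < 60 → go left; 34 > 11 → go right; 34 > 32 → go right. Place as right child of 32.
Insert 17: 17 < 60 → go left; 17 > 11 → go right; 17 < 32 → go left. Place as left child of 32.
Insert 38: 38 < 60 → go left; 38 > 11 → go right; 38 > 32 → go right; 38 > 34 → go right. Place as right child of 34.
Insert 58: 58 < 60 → go left; 58 > 11 → go right; 58 > 32 → go right; 58 > 34 → go right; 58 > 38 → go right. Place as right child of 38.
Insert 9: 9 < 60 → go left; 9 < 11 → go left; 9 > 3 → go right. Place as right child of 3.
Insert 10: 10 < 60 → go left; 10 < 11 → go left; 10 > 3 → go right; 10 > 9 → go right. Place as right child of 9.
Insert 57: 57 < 60 → go left; 57 > 11 → go right; 57 > 32 → go right; 57 > 34 → go right; 57 > 38 → go right; 57 < 58 → go left. Place as left child of 58.
Insert 13: 13 < 60 → go left; 13 > 11 → go right; 13 < 32 → go left; 13 < 17 → go left. Place as left child of 17.
Insert 21: 21 < 60 → go left; 21 > 11 → go right; 21 < 32 → go left; 21 > 17 → go right. Place as right child of 17.
Insert 37: 37 < 60 → go left; 37 > 11 → go right; 37 > 32 → go right; 37 > 34 → go right; 37 < 38 → go left. Place as left child of 38.
Insert 25: 25 < 60 → go left; 25 > 11 → go right; 25 < 32 → go left; 25 > 17 → go right; 25 > 21 → go right. Place as right child of 21.

Path to 38: 60 → 11 → 32 → 34 → 38, which is 4 edges.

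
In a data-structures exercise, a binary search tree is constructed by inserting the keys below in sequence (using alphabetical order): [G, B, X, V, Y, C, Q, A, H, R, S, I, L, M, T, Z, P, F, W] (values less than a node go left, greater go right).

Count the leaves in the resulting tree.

Resulting structure (node: left, right):
  G: L=B, R=X
  B: L=A, R=C
  X: L=V, R=Y
  V: L=Q, R=W
  Y: L=–, R=Z
  C: L=–, R=F
  Q: L=H, R=R
  A: L=–, R=–
  H: L=–, R=I
  R: L=–, R=S
  S: L=–, R=T
  I: L=–, R=L
  L: L=–, R=M
  M: L=–, R=P
  T: L=–, R=–
  Z: L=–, R=–
  P: L=–, R=–
  F: L=–, R=–
  W: L=–, R=–

Leaves: A, F, P, T, W, Z — 6 in total.

6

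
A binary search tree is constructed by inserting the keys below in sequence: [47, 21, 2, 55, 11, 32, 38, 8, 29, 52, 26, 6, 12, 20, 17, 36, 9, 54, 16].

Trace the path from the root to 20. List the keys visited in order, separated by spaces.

Resulting structure (node: left, right):
  47: L=21, R=55
  21: L=2, R=32
  2: L=–, R=11
  55: L=52, R=–
  11: L=8, R=12
  32: L=29, R=38
  38: L=36, R=–
  8: L=6, R=9
  29: L=26, R=–
  52: L=–, R=54
  26: L=–, R=–
  6: L=–, R=–
  12: L=–, R=20
  20: L=17, R=–
  17: L=16, R=–
  36: L=–, R=–
  9: L=–, R=–
  54: L=–, R=–
  16: L=–, R=–

47 21 2 11 12 20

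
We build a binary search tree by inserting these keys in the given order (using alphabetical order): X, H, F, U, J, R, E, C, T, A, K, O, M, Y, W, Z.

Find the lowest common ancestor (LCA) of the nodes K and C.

H

X: root
H: left child of X (depth 1)
F: left child of H (depth 2)
U: right child of H (depth 2)
J: left child of U (depth 3)
R: right child of J (depth 4)
E: left child of F (depth 3)
C: left child of E (depth 4)
T: right child of R (depth 5)
A: left child of C (depth 5)
K: left child of R (depth 5)
O: right child of K (depth 6)
M: left child of O (depth 7)
Y: right child of X (depth 1)
W: right child of U (depth 3)
Z: right child of Y (depth 2)

Path to K: X → H → U → J → R → K
Path to C: X → H → F → E → C
The paths share a prefix ending at H, then split left and right.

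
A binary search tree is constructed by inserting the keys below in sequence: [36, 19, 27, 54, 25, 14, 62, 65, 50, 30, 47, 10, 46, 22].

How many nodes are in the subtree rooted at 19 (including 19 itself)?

7

36: root
19: left child of 36 (depth 1)
27: right child of 19 (depth 2)
54: right child of 36 (depth 1)
25: left child of 27 (depth 3)
14: left child of 19 (depth 2)
62: right child of 54 (depth 2)
65: right child of 62 (depth 3)
50: left child of 54 (depth 2)
30: right child of 27 (depth 3)
47: left child of 50 (depth 3)
10: left child of 14 (depth 3)
46: left child of 47 (depth 4)
22: left child of 25 (depth 4)

Subtree rooted at 19 contains: 19, 14, 10, 27, 25, 22, 30 — 7 nodes.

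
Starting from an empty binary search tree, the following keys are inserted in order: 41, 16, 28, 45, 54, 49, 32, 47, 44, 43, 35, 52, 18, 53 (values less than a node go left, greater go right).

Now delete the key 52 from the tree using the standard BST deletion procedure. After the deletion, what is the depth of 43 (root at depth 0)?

3

41: root
16: left child of 41 (depth 1)
28: right child of 16 (depth 2)
45: right child of 41 (depth 1)
54: right child of 45 (depth 2)
49: left child of 54 (depth 3)
32: right child of 28 (depth 3)
47: left child of 49 (depth 4)
44: left child of 45 (depth 2)
43: left child of 44 (depth 3)
35: right child of 32 (depth 4)
52: right child of 49 (depth 4)
18: left child of 28 (depth 3)
53: right child of 52 (depth 5)

Delete 52 (at most one child — splice it out).
After deletion, path to 43: 41 → 45 → 44 → 43.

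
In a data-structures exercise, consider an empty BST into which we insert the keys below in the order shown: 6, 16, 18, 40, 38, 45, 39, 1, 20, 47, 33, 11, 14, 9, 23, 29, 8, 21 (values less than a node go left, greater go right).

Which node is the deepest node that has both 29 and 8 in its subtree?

16

Resulting structure (node: left, right):
  6: L=1, R=16
  16: L=11, R=18
  18: L=–, R=40
  40: L=38, R=45
  38: L=20, R=39
  45: L=–, R=47
  39: L=–, R=–
  1: L=–, R=–
  20: L=–, R=33
  47: L=–, R=–
  33: L=23, R=–
  11: L=9, R=14
  14: L=–, R=–
  9: L=8, R=–
  23: L=21, R=29
  29: L=–, R=–
  8: L=–, R=–
  21: L=–, R=–

Path to 29: 6 → 16 → 18 → 40 → 38 → 20 → 33 → 23 → 29
Path to 8: 6 → 16 → 11 → 9 → 8
The paths share a prefix ending at 16, then split left and right.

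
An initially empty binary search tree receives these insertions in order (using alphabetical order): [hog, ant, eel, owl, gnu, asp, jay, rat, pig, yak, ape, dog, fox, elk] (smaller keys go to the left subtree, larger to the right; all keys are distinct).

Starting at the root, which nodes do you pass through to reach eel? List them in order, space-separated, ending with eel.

hog: root
ant: left child of hog (depth 1)
eel: right child of ant (depth 2)
owl: right child of hog (depth 1)
gnu: right child of eel (depth 3)
asp: left child of eel (depth 3)
jay: left child of owl (depth 2)
rat: right child of owl (depth 2)
pig: left child of rat (depth 3)
yak: right child of rat (depth 3)
ape: left child of asp (depth 4)
dog: right child of asp (depth 4)
fox: left child of gnu (depth 4)
elk: left child of fox (depth 5)

hog ant eel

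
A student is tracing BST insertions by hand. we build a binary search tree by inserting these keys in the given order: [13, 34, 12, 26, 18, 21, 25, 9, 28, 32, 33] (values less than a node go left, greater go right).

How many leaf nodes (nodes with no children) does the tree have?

13: root
34: right child of 13 (depth 1)
12: left child of 13 (depth 1)
26: left child of 34 (depth 2)
18: left child of 26 (depth 3)
21: right child of 18 (depth 4)
25: right child of 21 (depth 5)
9: left child of 12 (depth 2)
28: right child of 26 (depth 3)
32: right child of 28 (depth 4)
33: right child of 32 (depth 5)

Leaves: 9, 25, 33 — 3 in total.

3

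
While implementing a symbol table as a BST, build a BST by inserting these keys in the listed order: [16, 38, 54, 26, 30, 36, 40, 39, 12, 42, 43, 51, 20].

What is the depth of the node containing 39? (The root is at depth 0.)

Resulting structure (node: left, right):
  16: L=12, R=38
  38: L=26, R=54
  54: L=40, R=–
  26: L=20, R=30
  30: L=–, R=36
  36: L=–, R=–
  40: L=39, R=42
  39: L=–, R=–
  12: L=–, R=–
  42: L=–, R=43
  43: L=–, R=51
  51: L=–, R=–
  20: L=–, R=–

Path to 39: 16 → 38 → 54 → 40 → 39, which is 4 edges.

4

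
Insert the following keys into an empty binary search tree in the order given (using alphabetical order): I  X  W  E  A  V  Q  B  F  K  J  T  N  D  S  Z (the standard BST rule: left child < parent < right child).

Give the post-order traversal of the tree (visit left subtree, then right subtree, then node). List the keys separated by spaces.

Insert I: tree is empty, so I becomes the root.
Insert X: X > I → go right. Place as right child of I.
Insert W: W > I → go right; W < X → go left. Place as left child of X.
Insert E: E < I → go left. Place as left child of I.
Insert A: A < I → go left; A < E → go left. Place as left child of E.
Insert V: V > I → go right; V < X → go left; V < W → go left. Place as left child of W.
Insert Q: Q > I → go right; Q < X → go left; Q < W → go left; Q < V → go left. Place as left child of V.
Insert B: B < I → go left; B < E → go left; B > A → go right. Place as right child of A.
Insert F: F < I → go left; F > E → go right. Place as right child of E.
Insert K: K > I → go right; K < X → go left; K < W → go left; K < V → go left; K < Q → go left. Place as left child of Q.
Insert J: J > I → go right; J < X → go left; J < W → go left; J < V → go left; J < Q → go left; J < K → go left. Place as left child of K.
Insert T: T > I → go right; T < X → go left; T < W → go left; T < V → go left; T > Q → go right. Place as right child of Q.
Insert N: N > I → go right; N < X → go left; N < W → go left; N < V → go left; N < Q → go left; N > K → go right. Place as right child of K.
Insert D: D < I → go left; D < E → go left; D > A → go right; D > B → go right. Place as right child of B.
Insert S: S > I → go right; S < X → go left; S < W → go left; S < V → go left; S > Q → go right; S < T → go left. Place as left child of T.
Insert Z: Z > I → go right; Z > X → go right. Place as right child of X.

D B A F E J N K S T Q V W Z X I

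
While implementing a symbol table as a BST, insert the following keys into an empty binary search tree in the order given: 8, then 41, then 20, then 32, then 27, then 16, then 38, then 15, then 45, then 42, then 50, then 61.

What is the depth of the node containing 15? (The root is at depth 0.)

4

Resulting structure (node: left, right):
  8: L=–, R=41
  41: L=20, R=45
  20: L=16, R=32
  32: L=27, R=38
  27: L=–, R=–
  16: L=15, R=–
  38: L=–, R=–
  15: L=–, R=–
  45: L=42, R=50
  42: L=–, R=–
  50: L=–, R=61
  61: L=–, R=–

Path to 15: 8 → 41 → 20 → 16 → 15, which is 4 edges.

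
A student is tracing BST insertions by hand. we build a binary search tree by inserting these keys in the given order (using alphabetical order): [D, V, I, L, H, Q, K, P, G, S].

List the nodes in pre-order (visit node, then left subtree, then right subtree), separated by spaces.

D: root
V: right child of D (depth 1)
I: left child of V (depth 2)
L: right child of I (depth 3)
H: left child of I (depth 3)
Q: right child of L (depth 4)
K: left child of L (depth 4)
P: left child of Q (depth 5)
G: left child of H (depth 4)
S: right child of Q (depth 5)

D V I H G L K Q P S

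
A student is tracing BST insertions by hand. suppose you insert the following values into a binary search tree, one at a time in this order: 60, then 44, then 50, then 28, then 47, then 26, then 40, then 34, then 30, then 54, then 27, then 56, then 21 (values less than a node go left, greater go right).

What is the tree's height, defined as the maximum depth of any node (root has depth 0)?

5

Insert 60: tree is empty, so 60 becomes the root.
Insert 44: 44 < 60 → go left. Place as left child of 60.
Insert 50: 50 < 60 → go left; 50 > 44 → go right. Place as right child of 44.
Insert 28: 28 < 60 → go left; 28 < 44 → go left. Place as left child of 44.
Insert 47: 47 < 60 → go left; 47 > 44 → go right; 47 < 50 → go left. Place as left child of 50.
Insert 26: 26 < 60 → go left; 26 < 44 → go left; 26 < 28 → go left. Place as left child of 28.
Insert 40: 40 < 60 → go left; 40 < 44 → go left; 40 > 28 → go right. Place as right child of 28.
Insert 34: 34 < 60 → go left; 34 < 44 → go left; 34 > 28 → go right; 34 < 40 → go left. Place as left child of 40.
Insert 30: 30 < 60 → go left; 30 < 44 → go left; 30 > 28 → go right; 30 < 40 → go left; 30 < 34 → go left. Place as left child of 34.
Insert 54: 54 < 60 → go left; 54 > 44 → go right; 54 > 50 → go right. Place as right child of 50.
Insert 27: 27 < 60 → go left; 27 < 44 → go left; 27 < 28 → go left; 27 > 26 → go right. Place as right child of 26.
Insert 56: 56 < 60 → go left; 56 > 44 → go right; 56 > 50 → go right; 56 > 54 → go right. Place as right child of 54.
Insert 21: 21 < 60 → go left; 21 < 44 → go left; 21 < 28 → go left; 21 < 26 → go left. Place as left child of 26.

The deepest node is 30 at depth 5.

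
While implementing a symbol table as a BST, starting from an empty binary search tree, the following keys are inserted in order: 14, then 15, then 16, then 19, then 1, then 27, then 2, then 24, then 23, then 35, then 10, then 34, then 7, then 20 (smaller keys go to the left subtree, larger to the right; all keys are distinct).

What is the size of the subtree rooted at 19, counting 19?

7

14: root
15: right child of 14 (depth 1)
16: right child of 15 (depth 2)
19: right child of 16 (depth 3)
1: left child of 14 (depth 1)
27: right child of 19 (depth 4)
2: right child of 1 (depth 2)
24: left child of 27 (depth 5)
23: left child of 24 (depth 6)
35: right child of 27 (depth 5)
10: right child of 2 (depth 3)
34: left child of 35 (depth 6)
7: left child of 10 (depth 4)
20: left child of 23 (depth 7)

Subtree rooted at 19 contains: 19, 27, 24, 23, 20, 35, 34 — 7 nodes.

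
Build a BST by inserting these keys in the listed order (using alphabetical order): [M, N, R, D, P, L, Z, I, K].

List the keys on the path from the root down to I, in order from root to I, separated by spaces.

M: root
N: right child of M (depth 1)
R: right child of N (depth 2)
D: left child of M (depth 1)
P: left child of R (depth 3)
L: right child of D (depth 2)
Z: right child of R (depth 3)
I: left child of L (depth 3)
K: right child of I (depth 4)

M D L I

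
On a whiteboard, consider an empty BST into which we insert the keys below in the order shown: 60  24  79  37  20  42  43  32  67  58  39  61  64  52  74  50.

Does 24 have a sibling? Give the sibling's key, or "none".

60: root
24: left child of 60 (depth 1)
79: right child of 60 (depth 1)
37: right child of 24 (depth 2)
20: left child of 24 (depth 2)
42: right child of 37 (depth 3)
43: right child of 42 (depth 4)
32: left child of 37 (depth 3)
67: left child of 79 (depth 2)
58: right child of 43 (depth 5)
39: left child of 42 (depth 4)
61: left child of 67 (depth 3)
64: right child of 61 (depth 4)
52: left child of 58 (depth 6)
74: right child of 67 (depth 3)
50: left child of 52 (depth 7)

24's parent is 60; the other child of 60 is 79.

79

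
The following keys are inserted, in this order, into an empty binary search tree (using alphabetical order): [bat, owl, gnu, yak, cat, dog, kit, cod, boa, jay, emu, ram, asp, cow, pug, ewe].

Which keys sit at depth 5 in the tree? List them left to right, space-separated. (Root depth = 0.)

Insert bat: tree is empty, so bat becomes the root.
Insert owl: owl > bat → go right. Place as right child of bat.
Insert gnu: gnu > bat → go right; gnu < owl → go left. Place as left child of owl.
Insert yak: yak > bat → go right; yak > owl → go right. Place as right child of owl.
Insert cat: cat > bat → go right; cat < owl → go left; cat < gnu → go left. Place as left child of gnu.
Insert dog: dog > bat → go right; dog < owl → go left; dog < gnu → go left; dog > cat → go right. Place as right child of cat.
Insert kit: kit > bat → go right; kit < owl → go left; kit > gnu → go right. Place as right child of gnu.
Insert cod: cod > bat → go right; cod < owl → go left; cod < gnu → go left; cod > cat → go right; cod < dog → go left. Place as left child of dog.
Insert boa: boa > bat → go right; boa < owl → go left; boa < gnu → go left; boa < cat → go left. Place as left child of cat.
Insert jay: jay > bat → go right; jay < owl → go left; jay > gnu → go right; jay < kit → go left. Place as left child of kit.
Insert emu: emu > bat → go right; emu < owl → go left; emu < gnu → go left; emu > cat → go right; emu > dog → go right. Place as right child of dog.
Insert ram: ram > bat → go right; ram > owl → go right; ram < yak → go left. Place as left child of yak.
Insert asp: asp < bat → go left. Place as left child of bat.
Insert cow: cow > bat → go right; cow < owl → go left; cow < gnu → go left; cow > cat → go right; cow < dog → go left; cow > cod → go right. Place as right child of cod.
Insert pug: pug > bat → go right; pug > owl → go right; pug < yak → go left; pug < ram → go left. Place as left child of ram.
Insert ewe: ewe > bat → go right; ewe < owl → go left; ewe < gnu → go left; ewe > cat → go right; ewe > dog → go right; ewe > emu → go right. Place as right child of emu.

cod emu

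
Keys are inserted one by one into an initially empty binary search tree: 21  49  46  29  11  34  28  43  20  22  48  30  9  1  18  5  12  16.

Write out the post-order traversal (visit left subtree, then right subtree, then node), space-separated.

Insert 21: tree is empty, so 21 becomes the root.
Insert 49: 49 > 21 → go right. Place as right child of 21.
Insert 46: 46 > 21 → go right; 46 < 49 → go left. Place as left child of 49.
Insert 29: 29 > 21 → go right; 29 < 49 → go left; 29 < 46 → go left. Place as left child of 46.
Insert 11: 11 < 21 → go left. Place as left child of 21.
Insert 34: 34 > 21 → go right; 34 < 49 → go left; 34 < 46 → go left; 34 > 29 → go right. Place as right child of 29.
Insert 28: 28 > 21 → go right; 28 < 49 → go left; 28 < 46 → go left; 28 < 29 → go left. Place as left child of 29.
Insert 43: 43 > 21 → go right; 43 < 49 → go left; 43 < 46 → go left; 43 > 29 → go right; 43 > 34 → go right. Place as right child of 34.
Insert 20: 20 < 21 → go left; 20 > 11 → go right. Place as right child of 11.
Insert 22: 22 > 21 → go right; 22 < 49 → go left; 22 < 46 → go left; 22 < 29 → go left; 22 < 28 → go left. Place as left child of 28.
Insert 48: 48 > 21 → go right; 48 < 49 → go left; 48 > 46 → go right. Place as right child of 46.
Insert 30: 30 > 21 → go right; 30 < 49 → go left; 30 < 46 → go left; 30 > 29 → go right; 30 < 34 → go left. Place as left child of 34.
Insert 9: 9 < 21 → go left; 9 < 11 → go left. Place as left child of 11.
Insert 1: 1 < 21 → go left; 1 < 11 → go left; 1 < 9 → go left. Place as left child of 9.
Insert 18: 18 < 21 → go left; 18 > 11 → go right; 18 < 20 → go left. Place as left child of 20.
Insert 5: 5 < 21 → go left; 5 < 11 → go left; 5 < 9 → go left; 5 > 1 → go right. Place as right child of 1.
Insert 12: 12 < 21 → go left; 12 > 11 → go right; 12 < 20 → go left; 12 < 18 → go left. Place as left child of 18.
Insert 16: 16 < 21 → go left; 16 > 11 → go right; 16 < 20 → go left; 16 < 18 → go left; 16 > 12 → go right. Place as right child of 12.

5 1 9 16 12 18 20 11 22 28 30 43 34 29 48 46 49 21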